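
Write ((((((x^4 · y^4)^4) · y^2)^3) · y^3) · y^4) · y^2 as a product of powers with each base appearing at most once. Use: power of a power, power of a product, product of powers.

x^48·y^63

((((((x^4 · y^4)^4) · y^2)^3) · y^3) · y^4) · y^2
= ((((((x^4 · y^4)^4)^3) · ((y^2)^3)) · y^3) · y^4) · y^2    [power of a product]
= (((((x^4 · y^4)^12) · ((y^2)^3)) · y^3) · y^4) · y^2    [power of a power]
= ((((((x^4)^12) · ((y^4)^12)) · ((y^2)^3)) · y^3) · y^4) · y^2    [power of a product]
= ((((x^48 · ((y^4)^12)) · ((y^2)^3)) · y^3) · y^4) · y^2    [power of a power]
= ((((x^48 · y^48) · ((y^2)^3)) · y^3) · y^4) · y^2    [power of a power]
= ((((x^48 · y^48) · y^6) · y^3) · y^4) · y^2    [power of a power]
= x^48·y^63    [product of powers]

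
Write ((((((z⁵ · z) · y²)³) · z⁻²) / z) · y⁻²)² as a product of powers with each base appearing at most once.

((((((z⁵ · z) · y²)³) · z⁻²) / z) · y⁻²)²
= ((((((z⁵ · z) · y²)³) · z⁻²) / z)²) · ((y⁻²)²)    [power of a product]
= ((((((z⁵ · z) · y²)³) · z⁻²)²) / (z²)) · ((y⁻²)²)    [power of a quotient]
= ((((((z⁵ · z) · y²)³)²) · ((z⁻²)²)) / (z²)) · ((y⁻²)²)    [power of a product]
= (((((z⁵ · z) · y²)⁶) · ((z⁻²)²)) / (z²)) · ((y⁻²)²)    [power of a power]
= (((((z⁵ · z)⁶) · ((y²)⁶)) · ((z⁻²)²)) / (z²)) · ((y⁻²)²)    [power of a product]
= ((((((z⁵)⁶) · (z⁶)) · ((y²)⁶)) · ((z⁻²)²)) / (z²)) · ((y⁻²)²)    [power of a product]
= ((((z³⁰ · (z⁶)) · ((y²)⁶)) · ((z⁻²)²)) / (z²)) · ((y⁻²)²)    [power of a power]
= (((z³⁶ · ((y²)⁶)) · ((z⁻²)²)) / (z²)) · ((y⁻²)²)    [product of powers]
= (((z³⁶ · y¹²) · ((z⁻²)²)) / (z²)) · ((y⁻²)²)    [power of a power]
= (((z³⁶ · y¹²) · z⁻⁴) / (z²)) · ((y⁻²)²)    [power of a power]
= (((z³⁶ · y¹²) · z⁻⁴) / z²) · y⁻⁴    [power of a power]
= y⁸z³⁰    [quotient of powers; product of powers]

y⁸z³⁰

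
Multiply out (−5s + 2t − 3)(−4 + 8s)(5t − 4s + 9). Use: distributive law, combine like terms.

156st − 344s^2 − 84s − 264s^2t + 160s^3 − 40t^2 − 12t + 80st^2 + 108

(−5s + 2t − 3)(−4 + 8s)(5t − 4s + 9)
= (20s − 40s^2 − 8t + 16st + 12 − 24s)(5t − 4s + 9)    [distributive law]
= (−4s − 40s^2 − 8t + 16st + 12)(5t − 4s + 9)    [combine like terms]
= −20st + 16s^2 − 36s − 200s^2t + 160s^3 − 360s^2 − 40t^2 + 32st − 72t + 80st^2 − 64s^2t + 144st + 60t − 48s + 108    [distributive law]
= 156st − 344s^2 − 84s − 264s^2t + 160s^3 − 40t^2 − 12t + 80st^2 + 108    [combine like terms]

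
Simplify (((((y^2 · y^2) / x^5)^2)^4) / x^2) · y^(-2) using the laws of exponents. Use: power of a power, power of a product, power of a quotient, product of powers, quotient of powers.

(((((y^2 · y^2) / x^5)^2)^4) / x^2) · y^(-2)
= ((((y^2 · y^2) / x^5)^8) / x^2) · y^(-2)    [power of a power]
= ((((y^2 · y^2)^8) / ((x^5)^8)) / x^2) · y^(-2)    [power of a quotient]
= (((((y^2)^8) · ((y^2)^8)) / ((x^5)^8)) / x^2) · y^(-2)    [power of a product]
= (((y^16 · ((y^2)^8)) / ((x^5)^8)) / x^2) · y^(-2)    [power of a power]
= (((y^16 · y^16) / ((x^5)^8)) / x^2) · y^(-2)    [power of a power]
= ((y^32 / ((x^5)^8)) / x^2) · y^(-2)    [product of powers]
= ((y^32 / x^40) / x^2) · y^(-2)    [power of a power]
= x^(-42)y^30    [quotient of powers; product of powers]

x^(-42)y^30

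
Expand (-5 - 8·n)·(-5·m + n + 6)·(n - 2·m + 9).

(-5 - 8·n)·(-5·m + n + 6)·(n - 2·m + 9)
= (25·m - 5·n - 30 + 40·m·n - 8·n² - 48·n)·(n - 2·m + 9)    [distributive law]
= (25·m - 53·n - 30 + 40·m·n - 8·n²)·(n - 2·m + 9)    [combine like terms]
= 25·m·n - 50·m² + 225·m - 53·n² + 106·m·n - 477·n - 30·n + 60·m - 270 + 40·m·n² - 80·m²·n + 360·m·n - 8·n³ + 16·m·n² - 72·n²    [distributive law]
= 491·m·n - 50·m² + 285·m - 125·n² - 507·n - 270 + 56·m·n² - 80·m²·n - 8·n³    [combine like terms]

491·m·n - 50·m² + 285·m - 125·n² - 507·n - 270 + 56·m·n² - 80·m²·n - 8·n³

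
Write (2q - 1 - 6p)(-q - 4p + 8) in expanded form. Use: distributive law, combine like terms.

(2q - 1 - 6p)(-q - 4p + 8)
= -2q² - 8pq + 16q + q + 4p - 8 + 6pq + 24p² - 48p    [distributive law]
= -2q² - 2pq + 17q - 44p - 8 + 24p²    [combine like terms]

-2q² - 2pq + 17q - 44p - 8 + 24p²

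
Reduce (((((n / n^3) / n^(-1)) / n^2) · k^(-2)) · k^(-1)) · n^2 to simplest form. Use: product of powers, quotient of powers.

k^(-3)·n^(-1)

(((((n / n^3) / n^(-1)) / n^2) · k^(-2)) · k^(-1)) · n^2
= ((((n^(-2) / n^(-1)) / n^2) · k^(-2)) · k^(-1)) · n^2    [quotient of powers]
= (((n^(-1) / n^2) · k^(-2)) · k^(-1)) · n^2    [quotient of powers]
= ((n^(-3) · k^(-2)) · k^(-1)) · n^2    [quotient of powers]
= k^(-3)·n^(-1)    [product of powers]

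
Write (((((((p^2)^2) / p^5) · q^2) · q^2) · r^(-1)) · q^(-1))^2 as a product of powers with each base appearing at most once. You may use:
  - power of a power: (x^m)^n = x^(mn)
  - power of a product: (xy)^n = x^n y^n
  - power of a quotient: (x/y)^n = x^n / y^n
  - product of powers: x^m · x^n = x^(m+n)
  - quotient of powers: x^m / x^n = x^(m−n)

p^(-2)q^6r^(-2)

(((((((p^2)^2) / p^5) · q^2) · q^2) · r^(-1)) · q^(-1))^2
= (((((((p^2)^2) / p^5) · q^2) · q^2) · r^(-1))^2) · ((q^(-1))^2)    [power of a product]
= (((((((p^2)^2) / p^5) · q^2) · q^2)^2) · ((r^(-1))^2)) · ((q^(-1))^2)    [power of a product]
= (((((((p^2)^2) / p^5) · q^2)^2) · ((q^2)^2)) · ((r^(-1))^2)) · ((q^(-1))^2)    [power of a product]
= (((((((p^2)^2) / p^5)^2) · ((q^2)^2)) · ((q^2)^2)) · ((r^(-1))^2)) · ((q^(-1))^2)    [power of a product]
= (((((((p^2)^2)^2) / ((p^5)^2)) · ((q^2)^2)) · ((q^2)^2)) · ((r^(-1))^2)) · ((q^(-1))^2)    [power of a quotient]
= ((((((p^2)^4) / ((p^5)^2)) · ((q^2)^2)) · ((q^2)^2)) · ((r^(-1))^2)) · ((q^(-1))^2)    [power of a power]
= ((((p^8 / ((p^5)^2)) · ((q^2)^2)) · ((q^2)^2)) · ((r^(-1))^2)) · ((q^(-1))^2)    [power of a power]
= ((((p^8 / p^10) · ((q^2)^2)) · ((q^2)^2)) · ((r^(-1))^2)) · ((q^(-1))^2)    [power of a power]
= (((p^(-2) · ((q^2)^2)) · ((q^2)^2)) · ((r^(-1))^2)) · ((q^(-1))^2)    [quotient of powers]
= (((p^(-2) · q^4) · ((q^2)^2)) · ((r^(-1))^2)) · ((q^(-1))^2)    [power of a power]
= (((p^(-2) · q^4) · q^4) · ((r^(-1))^2)) · ((q^(-1))^2)    [power of a power]
= (((p^(-2) · q^4) · q^4) · r^(-2)) · ((q^(-1))^2)    [power of a power]
= (((p^(-2) · q^4) · q^4) · r^(-2)) · q^(-2)    [power of a power]
= p^(-2)q^6r^(-2)    [product of powers]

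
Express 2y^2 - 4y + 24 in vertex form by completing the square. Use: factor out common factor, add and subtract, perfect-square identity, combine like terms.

2(y - 1)^2 + 22

2y^2 - 4y + 24
= 2(y^2 - 2y) + 24    [factor out 2 from the y-terms]
= 2(y^2 - 2y + 1 - 1) + 24    [add and subtract 1 inside the bracket]
= 2(y - 1)^2 - 2 + 24    [perfect-square identity]
= 2(y - 1)^2 + 22    [combine constants]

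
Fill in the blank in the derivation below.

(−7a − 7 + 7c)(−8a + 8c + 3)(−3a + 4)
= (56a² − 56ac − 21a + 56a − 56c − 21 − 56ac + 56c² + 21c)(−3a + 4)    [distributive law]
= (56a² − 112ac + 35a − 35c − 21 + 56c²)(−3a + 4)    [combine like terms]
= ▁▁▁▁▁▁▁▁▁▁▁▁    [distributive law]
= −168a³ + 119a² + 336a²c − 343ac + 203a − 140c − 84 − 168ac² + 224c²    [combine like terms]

After distributive law, the bracketed line is:

−168a³ + 224a² + 336a²c − 448ac − 105a² + 140a + 105ac − 140c + 63a − 84 − 168ac² + 224c²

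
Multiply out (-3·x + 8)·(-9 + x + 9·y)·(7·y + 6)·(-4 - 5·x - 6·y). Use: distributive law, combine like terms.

-1232·x·y - 223·x^2·y - 2262·x·y^2 + 1320·x - 978·x^2 + 105·x^3·y + 1071·x^2·y^2 + 90·x^3 + 1134·x·y^3 + 2880·y - 1584·y^2 + 1728 - 3024·y^3

(-3·x + 8)·(-9 + x + 9·y)·(7·y + 6)·(-4 - 5·x - 6·y)
= (27·x - 3·x^2 - 27·x·y - 72 + 8·x + 72·y)·(7·y + 6)·(-4 - 5·x - 6·y)    [distributive law]
= (35·x - 3·x^2 - 27·x·y - 72 + 72·y)·(7·y + 6)·(-4 - 5·x - 6·y)    [combine like terms]
= (245·x·y + 210·x - 21·x^2·y - 18·x^2 - 189·x·y^2 - 162·x·y - 504·y - 432 + 504·y^2 + 432·y)·(-4 - 5·x - 6·y)    [distributive law]
= (83·x·y + 210·x - 21·x^2·y - 18·x^2 - 189·x·y^2 - 72·y - 432 + 504·y^2)·(-4 - 5·x - 6·y)    [combine like terms]
= -332·x·y - 415·x^2·y - 498·x·y^2 - 840·x - 1050·x^2 - 1260·x·y + 84·x^2·y + 105·x^3·y + 126·x^2·y^2 + 72·x^2 + 90·x^3 + 108·x^2·y + 756·x·y^2 + 945·x^2·y^2 + 1134·x·y^3 + 288·y + 360·x·y + 432·y^2 + 1728 + 2160·x + 2592·y - 2016·y^2 - 2520·x·y^2 - 3024·y^3    [distributive law]
= -1232·x·y - 223·x^2·y - 2262·x·y^2 + 1320·x - 978·x^2 + 105·x^3·y + 1071·x^2·y^2 + 90·x^3 + 1134·x·y^3 + 2880·y - 1584·y^2 + 1728 - 3024·y^3    [combine like terms]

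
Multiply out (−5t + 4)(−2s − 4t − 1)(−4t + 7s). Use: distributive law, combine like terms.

100st^2 + 70s^2t − 80t^3 + 44t^2 − 45st − 56s^2 + 16t − 28s

(−5t + 4)(−2s − 4t − 1)(−4t + 7s)
= (10st + 20t^2 + 5t − 8s − 16t − 4)(−4t + 7s)    [distributive law]
= (10st + 20t^2 − 11t − 8s − 4)(−4t + 7s)    [combine like terms]
= −40st^2 + 70s^2t − 80t^3 + 140st^2 + 44t^2 − 77st + 32st − 56s^2 + 16t − 28s    [distributive law]
= 100st^2 + 70s^2t − 80t^3 + 44t^2 − 45st − 56s^2 + 16t − 28s    [combine like terms]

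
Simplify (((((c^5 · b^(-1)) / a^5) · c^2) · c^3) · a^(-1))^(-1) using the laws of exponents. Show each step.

a^6bc^(-10)

(((((c^5 · b^(-1)) / a^5) · c^2) · c^3) · a^(-1))^(-1)
= (((((c^5 · b^(-1)) / a^5) · c^2) · c^3)^(-1)) · ((a^(-1))^(-1))    [power of a product]
= (((((c^5 · b^(-1)) / a^5) · c^2)^(-1)) · ((c^3)^(-1))) · ((a^(-1))^(-1))    [power of a product]
= (((((c^5 · b^(-1)) / a^5)^(-1)) · ((c^2)^(-1))) · ((c^3)^(-1))) · ((a^(-1))^(-1))    [power of a product]
= (((((c^5 · b^(-1))^(-1)) / ((a^5)^(-1))) · ((c^2)^(-1))) · ((c^3)^(-1))) · ((a^(-1))^(-1))    [power of a quotient]
= ((((((c^5)^(-1)) · ((b^(-1))^(-1))) / ((a^5)^(-1))) · ((c^2)^(-1))) · ((c^3)^(-1))) · ((a^(-1))^(-1))    [power of a product]
= ((((c^(-5) · ((b^(-1))^(-1))) / ((a^5)^(-1))) · ((c^2)^(-1))) · ((c^3)^(-1))) · ((a^(-1))^(-1))    [power of a power]
= ((((c^(-5) · b) / ((a^5)^(-1))) · ((c^2)^(-1))) · ((c^3)^(-1))) · ((a^(-1))^(-1))    [power of a power]
= ((((c^(-5) · b) / a^(-5)) · ((c^2)^(-1))) · ((c^3)^(-1))) · ((a^(-1))^(-1))    [power of a power]
= ((((c^(-5) · b) / a^(-5)) · c^(-2)) · ((c^3)^(-1))) · ((a^(-1))^(-1))    [power of a power]
= ((((c^(-5) · b) / a^(-5)) · c^(-2)) · c^(-3)) · ((a^(-1))^(-1))    [power of a power]
= ((((c^(-5) · b) / a^(-5)) · c^(-2)) · c^(-3)) · a    [power of a power]
= a^6bc^(-10)    [quotient of powers; product of powers]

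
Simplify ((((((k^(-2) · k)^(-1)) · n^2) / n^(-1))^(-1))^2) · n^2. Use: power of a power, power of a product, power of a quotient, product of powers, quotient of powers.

k^(-2)n^(-4)

((((((k^(-2) · k)^(-1)) · n^2) / n^(-1))^(-1))^2) · n^2
= (((((k^(-2) · k)^(-1)) · n^2) / n^(-1))^(-2)) · n^2    [power of a power]
= (((((k^(-2) · k)^(-1)) · n^2)^(-2)) / ((n^(-1))^(-2))) · n^2    [power of a quotient]
= (((((k^(-2) · k)^(-1))^(-2)) · ((n^2)^(-2))) / ((n^(-1))^(-2))) · n^2    [power of a product]
= ((((k^(-2) · k)^2) · ((n^2)^(-2))) / ((n^(-1))^(-2))) · n^2    [power of a power]
= (((((k^(-2))^2) · (k^2)) · ((n^2)^(-2))) / ((n^(-1))^(-2))) · n^2    [power of a product]
= (((k^(-4) · (k^2)) · ((n^2)^(-2))) / ((n^(-1))^(-2))) · n^2    [power of a power]
= ((k^(-2) · ((n^2)^(-2))) / ((n^(-1))^(-2))) · n^2    [product of powers]
= ((k^(-2) · n^(-4)) / ((n^(-1))^(-2))) · n^2    [power of a power]
= ((k^(-2) · n^(-4)) / n^2) · n^2    [power of a power]
= k^(-2)n^(-4)    [quotient of powers; product of powers]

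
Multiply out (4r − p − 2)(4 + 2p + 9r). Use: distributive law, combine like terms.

−2r − pr + 36r^2 − 8p − 2p^2 − 8

(4r − p − 2)(4 + 2p + 9r)
= 16r + 8pr + 36r^2 − 4p − 2p^2 − 9pr − 8 − 4p − 18r    [distributive law]
= −2r − pr + 36r^2 − 8p − 2p^2 − 8    [combine like terms]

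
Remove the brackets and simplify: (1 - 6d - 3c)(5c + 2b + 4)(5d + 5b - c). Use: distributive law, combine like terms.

-11cd - 37bc + 7c² - 110bd + 10b² + 20d + 20b - 4c - 150cd² - 168bcd - 45c²d - 60bd² - 60b²d - 120d² - 69bc² + 15c³ - 30b²c

(1 - 6d - 3c)(5c + 2b + 4)(5d + 5b - c)
= (5c + 2b + 4 - 30cd - 12bd - 24d - 15c² - 6bc - 12c)(5d + 5b - c)    [distributive law]
= (-7c + 2b + 4 - 30cd - 12bd - 24d - 15c² - 6bc)(5d + 5b - c)    [combine like terms]
= -35cd - 35bc + 7c² + 10bd + 10b² - 2bc + 20d + 20b - 4c - 150cd² - 150bcd + 30c²d - 60bd² - 60b²d + 12bcd - 120d² - 120bd + 24cd - 75c²d - 75bc² + 15c³ - 30bcd - 30b²c + 6bc²    [distributive law]
= -11cd - 37bc + 7c² - 110bd + 10b² + 20d + 20b - 4c - 150cd² - 168bcd - 45c²d - 60bd² - 60b²d - 120d² - 69bc² + 15c³ - 30b²c    [combine like terms]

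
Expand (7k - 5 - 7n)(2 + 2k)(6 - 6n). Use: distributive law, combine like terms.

24k - 108kn + 84k^2 - 84k^2n - 60 - 24n + 84n^2 + 84kn^2

(7k - 5 - 7n)(2 + 2k)(6 - 6n)
= (14k + 14k^2 - 10 - 10k - 14n - 14kn)(6 - 6n)    [distributive law]
= (4k + 14k^2 - 10 - 14n - 14kn)(6 - 6n)    [combine like terms]
= 24k - 24kn + 84k^2 - 84k^2n - 60 + 60n - 84n + 84n^2 - 84kn + 84kn^2    [distributive law]
= 24k - 108kn + 84k^2 - 84k^2n - 60 - 24n + 84n^2 + 84kn^2    [combine like terms]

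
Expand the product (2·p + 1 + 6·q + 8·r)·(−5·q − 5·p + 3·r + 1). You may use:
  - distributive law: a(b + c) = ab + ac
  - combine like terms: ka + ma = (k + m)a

−40·p·q − 10·p² − 34·p·r − 3·p + q + 11·r + 1 − 30·q² − 22·q·r + 24·r²

(2·p + 1 + 6·q + 8·r)·(−5·q − 5·p + 3·r + 1)
= −10·p·q − 10·p² + 6·p·r + 2·p − 5·q − 5·p + 3·r + 1 − 30·q² − 30·p·q + 18·q·r + 6·q − 40·q·r − 40·p·r + 24·r² + 8·r    [distributive law]
= −40·p·q − 10·p² − 34·p·r − 3·p + q + 11·r + 1 − 30·q² − 22·q·r + 24·r²    [combine like terms]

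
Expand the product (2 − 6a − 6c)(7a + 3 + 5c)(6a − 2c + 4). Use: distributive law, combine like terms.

−192a² − 328ac + 20a − 44c + 24 − 104c² − 252a³ − 348a²c − 36ac² + 60c³

(2 − 6a − 6c)(7a + 3 + 5c)(6a − 2c + 4)
= (14a + 6 + 10c − 42a² − 18a − 30ac − 42ac − 18c − 30c²)(6a − 2c + 4)    [distributive law]
= (−4a + 6 − 8c − 42a² − 72ac − 30c²)(6a − 2c + 4)    [combine like terms]
= −24a² + 8ac − 16a + 36a − 12c + 24 − 48ac + 16c² − 32c − 252a³ + 84a²c − 168a² − 432a²c + 144ac² − 288ac − 180ac² + 60c³ − 120c²    [distributive law]
= −192a² − 328ac + 20a − 44c + 24 − 104c² − 252a³ − 348a²c − 36ac² + 60c³    [combine like terms]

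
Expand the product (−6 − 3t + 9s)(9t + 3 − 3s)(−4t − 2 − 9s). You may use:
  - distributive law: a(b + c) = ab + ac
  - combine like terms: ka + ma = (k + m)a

306t^2 + 198t + 207st + 36 + 72s − 351s^2 + 108t^3 − 117st^2 − 702s^2t + 243s^3

(−6 − 3t + 9s)(9t + 3 − 3s)(−4t − 2 − 9s)
= (−54t − 18 + 18s − 27t^2 − 9t + 9st + 81st + 27s − 27s^2)(−4t − 2 − 9s)    [distributive law]
= (−63t − 18 + 45s − 27t^2 + 90st − 27s^2)(−4t − 2 − 9s)    [combine like terms]
= 252t^2 + 126t + 567st + 72t + 36 + 162s − 180st − 90s − 405s^2 + 108t^3 + 54t^2 + 243st^2 − 360st^2 − 180st − 810s^2t + 108s^2t + 54s^2 + 243s^3    [distributive law]
= 306t^2 + 198t + 207st + 36 + 72s − 351s^2 + 108t^3 − 117st^2 − 702s^2t + 243s^3    [combine like terms]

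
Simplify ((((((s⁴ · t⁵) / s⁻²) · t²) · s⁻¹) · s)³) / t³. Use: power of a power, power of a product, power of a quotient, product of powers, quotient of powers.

((((((s⁴ · t⁵) / s⁻²) · t²) · s⁻¹) · s)³) / t³
= ((((((s⁴ · t⁵) / s⁻²) · t²) · s⁻¹)³) · (s³)) / t³    [power of a product]
= ((((((s⁴ · t⁵) / s⁻²) · t²)³) · ((s⁻¹)³)) · (s³)) / t³    [power of a product]
= ((((((s⁴ · t⁵) / s⁻²)³) · ((t²)³)) · ((s⁻¹)³)) · (s³)) / t³    [power of a product]
= ((((((s⁴ · t⁵)³) / ((s⁻²)³)) · ((t²)³)) · ((s⁻¹)³)) · (s³)) / t³    [power of a quotient]
= (((((((s⁴)³) · ((t⁵)³)) / ((s⁻²)³)) · ((t²)³)) · ((s⁻¹)³)) · (s³)) / t³    [power of a product]
= (((((s¹² · ((t⁵)³)) / ((s⁻²)³)) · ((t²)³)) · ((s⁻¹)³)) · (s³)) / t³    [power of a power]
= (((((s¹² · t¹⁵) / ((s⁻²)³)) · ((t²)³)) · ((s⁻¹)³)) · (s³)) / t³    [power of a power]
= (((((s¹² · t¹⁵) / s⁻⁶) · ((t²)³)) · ((s⁻¹)³)) · (s³)) / t³    [power of a power]
= (((((s¹² · t¹⁵) / s⁻⁶) · t⁶) · ((s⁻¹)³)) · (s³)) / t³    [power of a power]
= (((((s¹² · t¹⁵) / s⁻⁶) · t⁶) · s⁻³) · (s³)) / t³    [power of a power]
= s¹⁸t¹⁸    [quotient of powers; product of powers]

s¹⁸t¹⁸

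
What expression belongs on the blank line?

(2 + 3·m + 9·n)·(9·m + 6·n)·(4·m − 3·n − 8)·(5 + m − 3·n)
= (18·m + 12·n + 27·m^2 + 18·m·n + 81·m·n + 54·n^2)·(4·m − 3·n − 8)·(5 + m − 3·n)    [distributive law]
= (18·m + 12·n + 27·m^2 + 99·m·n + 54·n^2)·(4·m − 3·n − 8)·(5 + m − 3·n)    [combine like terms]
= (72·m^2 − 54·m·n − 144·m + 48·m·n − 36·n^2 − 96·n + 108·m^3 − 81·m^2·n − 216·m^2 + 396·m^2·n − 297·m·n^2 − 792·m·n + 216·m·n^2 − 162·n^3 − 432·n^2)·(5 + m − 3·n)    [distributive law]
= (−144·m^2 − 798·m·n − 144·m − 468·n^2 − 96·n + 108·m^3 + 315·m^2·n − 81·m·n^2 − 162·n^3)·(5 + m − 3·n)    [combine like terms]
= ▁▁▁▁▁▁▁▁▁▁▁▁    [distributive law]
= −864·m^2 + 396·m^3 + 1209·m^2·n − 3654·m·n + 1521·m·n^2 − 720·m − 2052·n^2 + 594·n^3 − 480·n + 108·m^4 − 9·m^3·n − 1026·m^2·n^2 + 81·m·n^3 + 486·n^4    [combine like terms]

After distributive law, the bracketed line is:

−720·m^2 − 144·m^3 + 432·m^2·n − 3990·m·n − 798·m^2·n + 2394·m·n^2 − 720·m − 144·m^2 + 432·m·n − 2340·n^2 − 468·m·n^2 + 1404·n^3 − 480·n − 96·m·n + 288·n^2 + 540·m^3 + 108·m^4 − 324·m^3·n + 1575·m^2·n + 315·m^3·n − 945·m^2·n^2 − 405·m·n^2 − 81·m^2·n^2 + 243·m·n^3 − 810·n^3 − 162·m·n^3 + 486·n^4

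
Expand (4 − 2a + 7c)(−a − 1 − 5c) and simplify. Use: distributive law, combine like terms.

−2a − 4 − 27c + 2a² + 3ac − 35c²

(4 − 2a + 7c)(−a − 1 − 5c)
= −4a − 4 − 20c + 2a² + 2a + 10ac − 7ac − 7c − 35c²    [distributive law]
= −2a − 4 − 27c + 2a² + 3ac − 35c²    [combine like terms]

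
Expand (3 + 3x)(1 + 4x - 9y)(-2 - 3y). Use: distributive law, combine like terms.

(3 + 3x)(1 + 4x - 9y)(-2 - 3y)
= (3 + 12x - 27y + 3x + 12x² - 27xy)(-2 - 3y)    [distributive law]
= (3 + 15x - 27y + 12x² - 27xy)(-2 - 3y)    [combine like terms]
= -6 - 9y - 30x - 45xy + 54y + 81y² - 24x² - 36x²y + 54xy + 81xy²    [distributive law]
= -6 + 45y - 30x + 9xy + 81y² - 24x² - 36x²y + 81xy²    [combine like terms]

-6 + 45y - 30x + 9xy + 81y² - 24x² - 36x²y + 81xy²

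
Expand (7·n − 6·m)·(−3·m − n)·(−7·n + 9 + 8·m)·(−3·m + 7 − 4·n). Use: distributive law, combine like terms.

(7·n − 6·m)·(−3·m − n)·(−7·n + 9 + 8·m)·(−3·m + 7 − 4·n)
= (−21·m·n − 7·n^2 + 18·m^2 + 6·m·n)·(−7·n + 9 + 8·m)·(−3·m + 7 − 4·n)    [distributive law]
= (−15·m·n − 7·n^2 + 18·m^2)·(−7·n + 9 + 8·m)·(−3·m + 7 − 4·n)    [combine like terms]
= (105·m·n^2 − 135·m·n − 120·m^2·n + 49·n^3 − 63·n^2 − 56·m·n^2 − 126·m^2·n + 162·m^2 + 144·m^3)·(−3·m + 7 − 4·n)    [distributive law]
= (49·m·n^2 − 135·m·n − 246·m^2·n + 49·n^3 − 63·n^2 + 162·m^2 + 144·m^3)·(−3·m + 7 − 4·n)    [combine like terms]
= −147·m^2·n^2 + 343·m·n^2 − 196·m·n^3 + 405·m^2·n − 945·m·n + 540·m·n^2 + 738·m^3·n − 1722·m^2·n + 984·m^2·n^2 − 147·m·n^3 + 343·n^3 − 196·n^4 + 189·m·n^2 − 441·n^2 + 252·n^3 − 486·m^3 + 1134·m^2 − 648·m^2·n − 432·m^4 + 1008·m^3 − 576·m^3·n    [distributive law]
= 837·m^2·n^2 + 1072·m·n^2 − 343·m·n^3 − 1965·m^2·n − 945·m·n + 162·m^3·n + 595·n^3 − 196·n^4 − 441·n^2 + 522·m^3 + 1134·m^2 − 432·m^4    [combine like terms]

837·m^2·n^2 + 1072·m·n^2 − 343·m·n^3 − 1965·m^2·n − 945·m·n + 162·m^3·n + 595·n^3 − 196·n^4 − 441·n^2 + 522·m^3 + 1134·m^2 − 432·m^4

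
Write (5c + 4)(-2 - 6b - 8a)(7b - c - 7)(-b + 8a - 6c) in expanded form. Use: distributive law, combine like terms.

(5c + 4)(-2 - 6b - 8a)(7b - c - 7)(-b + 8a - 6c)
= (-10c - 30bc - 40ac - 8 - 24b - 32a)(7b - c - 7)(-b + 8a - 6c)    [distributive law]
= (-70bc + 10c^2 + 70c - 210b^2c + 30bc^2 + 210bc - 280abc + 40ac^2 + 280ac - 56b + 8c + 56 - 168b^2 + 24bc + 168b - 224ab + 32ac + 224a)(-b + 8a - 6c)    [distributive law]
= (164bc + 10c^2 + 78c - 210b^2c + 30bc^2 - 280abc + 40ac^2 + 312ac + 112b + 56 - 168b^2 - 224ab + 224a)(-b + 8a - 6c)    [combine like terms]
= -164b^2c + 1312abc - 984bc^2 - 10bc^2 + 80ac^2 - 60c^3 - 78bc + 624ac - 468c^2 + 210b^3c - 1680ab^2c + 1260b^2c^2 - 30b^2c^2 + 240abc^2 - 180bc^3 + 280ab^2c - 2240a^2bc + 1680abc^2 - 40abc^2 + 320a^2c^2 - 240ac^3 - 312abc + 2496a^2c - 1872ac^2 - 112b^2 + 896ab - 672bc - 56b + 448a - 336c + 168b^3 - 1344ab^2 + 1008b^2c + 224ab^2 - 1792a^2b + 1344abc - 224ab + 1792a^2 - 1344ac    [distributive law]
= 844b^2c + 2344abc - 994bc^2 - 1792ac^2 - 60c^3 - 750bc - 720ac - 468c^2 + 210b^3c - 1400ab^2c + 1230b^2c^2 + 1880abc^2 - 180bc^3 - 2240a^2bc + 320a^2c^2 - 240ac^3 + 2496a^2c - 112b^2 + 672ab - 56b + 448a - 336c + 168b^3 - 1120ab^2 - 1792a^2b + 1792a^2    [combine like terms]

844b^2c + 2344abc - 994bc^2 - 1792ac^2 - 60c^3 - 750bc - 720ac - 468c^2 + 210b^3c - 1400ab^2c + 1230b^2c^2 + 1880abc^2 - 180bc^3 - 2240a^2bc + 320a^2c^2 - 240ac^3 + 2496a^2c - 112b^2 + 672ab - 56b + 448a - 336c + 168b^3 - 1120ab^2 - 1792a^2b + 1792a^2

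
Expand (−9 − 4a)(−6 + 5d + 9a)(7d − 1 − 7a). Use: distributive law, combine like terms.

(−9 − 4a)(−6 + 5d + 9a)(7d − 1 − 7a)
= (54 − 45d − 81a + 24a − 20ad − 36a^2)(7d − 1 − 7a)    [distributive law]
= (54 − 45d − 57a − 20ad − 36a^2)(7d − 1 − 7a)    [combine like terms]
= 378d − 54 − 378a − 315d^2 + 45d + 315ad − 399ad + 57a + 399a^2 − 140ad^2 + 20ad + 140a^2d − 252a^2d + 36a^2 + 252a^3    [distributive law]
= 423d − 54 − 321a − 315d^2 − 64ad + 435a^2 − 140ad^2 − 112a^2d + 252a^3    [combine like terms]

423d − 54 − 321a − 315d^2 − 64ad + 435a^2 − 140ad^2 − 112a^2d + 252a^3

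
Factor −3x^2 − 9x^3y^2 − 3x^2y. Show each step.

3x^2(−1 − 3xy^2 − y)

−3x^2 − 9x^3y^2 − 3x^2y
= 3(−x^2 − 3x^3y^2 − x^2y)    [factor out 3]
= 3x^2(−1 − 3xy^2 − y)    [factor out x^2]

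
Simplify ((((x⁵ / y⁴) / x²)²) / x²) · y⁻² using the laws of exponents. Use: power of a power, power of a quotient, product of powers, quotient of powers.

x⁴y⁻¹⁰

((((x⁵ / y⁴) / x²)²) / x²) · y⁻²
= ((((x⁵ / y⁴)²) / ((x²)²)) / x²) · y⁻²    [power of a quotient]
= (((((x⁵)²) / ((y⁴)²)) / ((x²)²)) / x²) · y⁻²    [power of a quotient]
= (((x¹⁰ / ((y⁴)²)) / ((x²)²)) / x²) · y⁻²    [power of a power]
= (((x¹⁰ / y⁸) / ((x²)²)) / x²) · y⁻²    [power of a power]
= (((x¹⁰ / y⁸) / x⁴) / x²) · y⁻²    [power of a power]
= x⁴y⁻¹⁰    [quotient of powers; product of powers]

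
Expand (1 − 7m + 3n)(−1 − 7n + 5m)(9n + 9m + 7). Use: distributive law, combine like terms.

(1 − 7m + 3n)(−1 − 7n + 5m)(9n + 9m + 7)
= (−1 − 7n + 5m + 7m + 49mn − 35m^2 − 3n − 21n^2 + 15mn)(9n + 9m + 7)    [distributive law]
= (−1 − 10n + 12m + 64mn − 35m^2 − 21n^2)(9n + 9m + 7)    [combine like terms]
= −9n − 9m − 7 − 90n^2 − 90mn − 70n + 108mn + 108m^2 + 84m + 576mn^2 + 576m^2n + 448mn − 315m^2n − 315m^3 − 245m^2 − 189n^3 − 189mn^2 − 147n^2    [distributive law]
= −79n + 75m − 7 − 237n^2 + 466mn − 137m^2 + 387mn^2 + 261m^2n − 315m^3 − 189n^3    [combine like terms]

−79n + 75m − 7 − 237n^2 + 466mn − 137m^2 + 387mn^2 + 261m^2n − 315m^3 − 189n^3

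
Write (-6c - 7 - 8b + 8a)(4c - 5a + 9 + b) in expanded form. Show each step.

-24c^2 + 62ac - 82c - 38bc + 107a - 63 - 79b + 48ab - 8b^2 - 40a^2

(-6c - 7 - 8b + 8a)(4c - 5a + 9 + b)
= -24c^2 + 30ac - 54c - 6bc - 28c + 35a - 63 - 7b - 32bc + 40ab - 72b - 8b^2 + 32ac - 40a^2 + 72a + 8ab    [distributive law]
= -24c^2 + 62ac - 82c - 38bc + 107a - 63 - 79b + 48ab - 8b^2 - 40a^2    [combine like terms]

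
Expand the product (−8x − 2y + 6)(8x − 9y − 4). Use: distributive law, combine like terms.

−64x^2 + 56xy + 80x + 18y^2 − 46y − 24

(−8x − 2y + 6)(8x − 9y − 4)
= −64x^2 + 72xy + 32x − 16xy + 18y^2 + 8y + 48x − 54y − 24    [distributive law]
= −64x^2 + 56xy + 80x + 18y^2 − 46y − 24    [combine like terms]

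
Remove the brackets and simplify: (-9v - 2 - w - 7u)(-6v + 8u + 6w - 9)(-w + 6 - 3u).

-54v²w + 324v² - 162uv² + 174uvw - 459uv + 90u²v + 48vw² - 381vw + 558v - 338uw + 228u - 477u² - 33w² - 36w + 108 + 68uw² + 206u²w + 6w³ + 168u³

(-9v - 2 - w - 7u)(-6v + 8u + 6w - 9)(-w + 6 - 3u)
= (54v² - 72uv - 54vw + 81v + 12v - 16u - 12w + 18 + 6vw - 8uw - 6w² + 9w + 42uv - 56u² - 42uw + 63u)(-w + 6 - 3u)    [distributive law]
= (54v² - 30uv - 48vw + 93v + 47u - 3w + 18 - 50uw - 6w² - 56u²)(-w + 6 - 3u)    [combine like terms]
= -54v²w + 324v² - 162uv² + 30uvw - 180uv + 90u²v + 48vw² - 288vw + 144uvw - 93vw + 558v - 279uv - 47uw + 282u - 141u² + 3w² - 18w + 9uw - 18w + 108 - 54u + 50uw² - 300uw + 150u²w + 6w³ - 36w² + 18uw² + 56u²w - 336u² + 168u³    [distributive law]
= -54v²w + 324v² - 162uv² + 174uvw - 459uv + 90u²v + 48vw² - 381vw + 558v - 338uw + 228u - 477u² - 33w² - 36w + 108 + 68uw² + 206u²w + 6w³ + 168u³    [combine like terms]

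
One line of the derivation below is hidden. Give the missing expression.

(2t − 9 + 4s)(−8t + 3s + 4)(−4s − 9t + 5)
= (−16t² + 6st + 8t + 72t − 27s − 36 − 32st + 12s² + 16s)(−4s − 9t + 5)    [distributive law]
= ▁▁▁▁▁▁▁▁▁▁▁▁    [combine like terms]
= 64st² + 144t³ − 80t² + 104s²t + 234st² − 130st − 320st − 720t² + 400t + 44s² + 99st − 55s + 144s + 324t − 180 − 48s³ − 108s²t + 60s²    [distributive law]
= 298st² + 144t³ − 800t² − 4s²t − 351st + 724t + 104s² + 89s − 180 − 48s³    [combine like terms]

By combine like terms:

(−16t² − 26st + 80t − 11s − 36 + 12s²)(−4s − 9t + 5)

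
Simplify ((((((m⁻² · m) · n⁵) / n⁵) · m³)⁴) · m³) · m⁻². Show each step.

m⁹

((((((m⁻² · m) · n⁵) / n⁵) · m³)⁴) · m³) · m⁻²
= ((((((m⁻² · m) · n⁵) / n⁵)⁴) · ((m³)⁴)) · m³) · m⁻²    [power of a product]
= ((((((m⁻² · m) · n⁵)⁴) / ((n⁵)⁴)) · ((m³)⁴)) · m³) · m⁻²    [power of a quotient]
= ((((((m⁻² · m)⁴) · ((n⁵)⁴)) / ((n⁵)⁴)) · ((m³)⁴)) · m³) · m⁻²    [power of a product]
= (((((((m⁻²)⁴) · (m⁴)) · ((n⁵)⁴)) / ((n⁵)⁴)) · ((m³)⁴)) · m³) · m⁻²    [power of a product]
= (((((m⁻⁸ · (m⁴)) · ((n⁵)⁴)) / ((n⁵)⁴)) · ((m³)⁴)) · m³) · m⁻²    [power of a power]
= ((((m⁻⁴ · ((n⁵)⁴)) / ((n⁵)⁴)) · ((m³)⁴)) · m³) · m⁻²    [product of powers]
= ((((m⁻⁴ · n²⁰) / ((n⁵)⁴)) · ((m³)⁴)) · m³) · m⁻²    [power of a power]
= ((((m⁻⁴ · n²⁰) / n²⁰) · ((m³)⁴)) · m³) · m⁻²    [power of a power]
= ((((m⁻⁴ · n²⁰) / n²⁰) · m¹²) · m³) · m⁻²    [power of a power]
= m⁹    [quotient of powers; product of powers]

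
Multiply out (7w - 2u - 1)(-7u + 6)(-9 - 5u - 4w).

(7w - 2u - 1)(-7u + 6)(-9 - 5u - 4w)
= (-49uw + 42w + 14u² - 12u + 7u - 6)(-9 - 5u - 4w)    [distributive law]
= (-49uw + 42w + 14u² - 5u - 6)(-9 - 5u - 4w)    [combine like terms]
= 441uw + 245u²w + 196uw² - 378w - 210uw - 168w² - 126u² - 70u³ - 56u²w + 45u + 25u² + 20uw + 54 + 30u + 24w    [distributive law]
= 251uw + 189u²w + 196uw² - 354w - 168w² - 101u² - 70u³ + 75u + 54    [combine like terms]

251uw + 189u²w + 196uw² - 354w - 168w² - 101u² - 70u³ + 75u + 54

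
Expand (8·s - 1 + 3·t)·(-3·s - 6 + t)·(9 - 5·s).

(8·s - 1 + 3·t)·(-3·s - 6 + t)·(9 - 5·s)
= (-24·s² - 48·s + 8·s·t + 3·s + 6 - t - 9·s·t - 18·t + 3·t²)·(9 - 5·s)    [distributive law]
= (-24·s² - 45·s - s·t + 6 - 19·t + 3·t²)·(9 - 5·s)    [combine like terms]
= -216·s² + 120·s³ - 405·s + 225·s² - 9·s·t + 5·s²·t + 54 - 30·s - 171·t + 95·s·t + 27·t² - 15·s·t²    [distributive law]
= 9·s² + 120·s³ - 435·s + 86·s·t + 5·s²·t + 54 - 171·t + 27·t² - 15·s·t²    [combine like terms]

9·s² + 120·s³ - 435·s + 86·s·t + 5·s²·t + 54 - 171·t + 27·t² - 15·s·t²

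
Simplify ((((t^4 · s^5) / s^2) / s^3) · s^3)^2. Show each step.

s^6t^8

((((t^4 · s^5) / s^2) / s^3) · s^3)^2
= ((((t^4 · s^5) / s^2) / s^3)^2) · ((s^3)^2)    [power of a product]
= ((((t^4 · s^5) / s^2)^2) / ((s^3)^2)) · ((s^3)^2)    [power of a quotient]
= ((((t^4 · s^5)^2) / ((s^2)^2)) / ((s^3)^2)) · ((s^3)^2)    [power of a quotient]
= (((((t^4)^2) · ((s^5)^2)) / ((s^2)^2)) / ((s^3)^2)) · ((s^3)^2)    [power of a product]
= (((t^8 · ((s^5)^2)) / ((s^2)^2)) / ((s^3)^2)) · ((s^3)^2)    [power of a power]
= (((t^8 · s^10) / ((s^2)^2)) / ((s^3)^2)) · ((s^3)^2)    [power of a power]
= (((t^8 · s^10) / s^4) / ((s^3)^2)) · ((s^3)^2)    [power of a power]
= (((t^8 · s^10) / s^4) / s^6) · ((s^3)^2)    [power of a power]
= (((t^8 · s^10) / s^4) / s^6) · s^6    [power of a power]
= s^6t^8    [quotient of powers; product of powers]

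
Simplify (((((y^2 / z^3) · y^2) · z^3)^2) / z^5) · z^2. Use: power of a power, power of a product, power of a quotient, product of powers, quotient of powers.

y^8z^(-3)

(((((y^2 / z^3) · y^2) · z^3)^2) / z^5) · z^2
= (((((y^2 / z^3) · y^2)^2) · ((z^3)^2)) / z^5) · z^2    [power of a product]
= (((((y^2 / z^3)^2) · ((y^2)^2)) · ((z^3)^2)) / z^5) · z^2    [power of a product]
= ((((((y^2)^2) / ((z^3)^2)) · ((y^2)^2)) · ((z^3)^2)) / z^5) · z^2    [power of a quotient]
= ((((y^4 / ((z^3)^2)) · ((y^2)^2)) · ((z^3)^2)) / z^5) · z^2    [power of a power]
= ((((y^4 / z^6) · ((y^2)^2)) · ((z^3)^2)) / z^5) · z^2    [power of a power]
= ((((y^4 / z^6) · y^4) · ((z^3)^2)) / z^5) · z^2    [power of a power]
= ((((y^4 / z^6) · y^4) · z^6) / z^5) · z^2    [power of a power]
= y^8z^(-3)    [quotient of powers; product of powers]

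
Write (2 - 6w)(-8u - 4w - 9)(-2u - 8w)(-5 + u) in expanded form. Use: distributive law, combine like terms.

(2 - 6w)(-8u - 4w - 9)(-2u - 8w)(-5 + u)
= (-16u - 8w - 18 + 48uw + 24w^2 + 54w)(-2u - 8w)(-5 + u)    [distributive law]
= (-16u + 46w - 18 + 48uw + 24w^2)(-2u - 8w)(-5 + u)    [combine like terms]
= (32u^2 + 128uw - 92uw - 368w^2 + 36u + 144w - 96u^2w - 384uw^2 - 48uw^2 - 192w^3)(-5 + u)    [distributive law]
= (32u^2 + 36uw - 368w^2 + 36u + 144w - 96u^2w - 432uw^2 - 192w^3)(-5 + u)    [combine like terms]
= -160u^2 + 32u^3 - 180uw + 36u^2w + 1840w^2 - 368uw^2 - 180u + 36u^2 - 720w + 144uw + 480u^2w - 96u^3w + 2160uw^2 - 432u^2w^2 + 960w^3 - 192uw^3    [distributive law]
= -124u^2 + 32u^3 - 36uw + 516u^2w + 1840w^2 + 1792uw^2 - 180u - 720w - 96u^3w - 432u^2w^2 + 960w^3 - 192uw^3    [combine like terms]

-124u^2 + 32u^3 - 36uw + 516u^2w + 1840w^2 + 1792uw^2 - 180u - 720w - 96u^3w - 432u^2w^2 + 960w^3 - 192uw^3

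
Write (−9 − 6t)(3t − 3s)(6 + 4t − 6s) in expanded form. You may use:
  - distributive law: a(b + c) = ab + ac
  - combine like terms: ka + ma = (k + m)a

(−9 − 6t)(3t − 3s)(6 + 4t − 6s)
= (−27t + 27s − 18t^2 + 18st)(6 + 4t − 6s)    [distributive law]
= −162t − 108t^2 + 162st + 162s + 108st − 162s^2 − 108t^2 − 72t^3 + 108st^2 + 108st + 72st^2 − 108s^2t    [distributive law]
= −162t − 216t^2 + 378st + 162s − 162s^2 − 72t^3 + 180st^2 − 108s^2t    [combine like terms]

−162t − 216t^2 + 378st + 162s − 162s^2 − 72t^3 + 180st^2 − 108s^2t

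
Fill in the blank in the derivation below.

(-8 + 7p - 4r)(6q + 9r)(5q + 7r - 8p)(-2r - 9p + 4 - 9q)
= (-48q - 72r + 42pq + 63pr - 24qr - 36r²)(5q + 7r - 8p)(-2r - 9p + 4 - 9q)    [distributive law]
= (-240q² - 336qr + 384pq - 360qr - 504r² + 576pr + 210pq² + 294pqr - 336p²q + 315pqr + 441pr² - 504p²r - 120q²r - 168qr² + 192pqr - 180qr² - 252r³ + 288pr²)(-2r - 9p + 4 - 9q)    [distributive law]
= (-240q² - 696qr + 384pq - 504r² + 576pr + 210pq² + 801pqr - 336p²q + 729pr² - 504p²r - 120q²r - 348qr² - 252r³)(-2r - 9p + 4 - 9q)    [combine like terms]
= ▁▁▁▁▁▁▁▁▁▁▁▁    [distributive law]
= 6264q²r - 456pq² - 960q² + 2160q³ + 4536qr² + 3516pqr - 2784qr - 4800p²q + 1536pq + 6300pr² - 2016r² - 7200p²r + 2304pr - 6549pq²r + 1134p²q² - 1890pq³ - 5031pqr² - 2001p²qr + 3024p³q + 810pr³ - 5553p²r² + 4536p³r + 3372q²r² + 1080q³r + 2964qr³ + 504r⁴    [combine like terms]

After distributive law, the bracketed line is:

480q²r + 2160pq² - 960q² + 2160q³ + 1392qr² + 6264pqr - 2784qr + 6264q²r - 768pqr - 3456p²q + 1536pq - 3456pq² + 1008r³ + 4536pr² - 2016r² + 4536qr² - 1152pr² - 5184p²r + 2304pr - 5184pqr - 420pq²r - 1890p²q² + 840pq² - 1890pq³ - 1602pqr² - 7209p²qr + 3204pqr - 7209pq²r + 672p²qr + 3024p³q - 1344p²q + 3024p²q² - 1458pr³ - 6561p²r² + 2916pr² - 6561pqr² + 1008p²r² + 4536p³r - 2016p²r + 4536p²qr + 240q²r² + 1080pq²r - 480q²r + 1080q³r + 696qr³ + 3132pqr² - 1392qr² + 3132q²r² + 504r⁴ + 2268pr³ - 1008r³ + 2268qr³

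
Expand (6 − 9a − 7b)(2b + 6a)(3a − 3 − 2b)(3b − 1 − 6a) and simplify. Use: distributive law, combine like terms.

(6 − 9a − 7b)(2b + 6a)(3a − 3 − 2b)(3b − 1 − 6a)
= (12b + 36a − 18ab − 54a² − 14b² − 42ab)(3a − 3 − 2b)(3b − 1 − 6a)    [distributive law]
= (12b + 36a − 60ab − 54a² − 14b²)(3a − 3 − 2b)(3b − 1 − 6a)    [combine like terms]
= (36ab − 36b − 24b² + 108a² − 108a − 72ab − 180a²b + 180ab + 120ab² − 162a³ + 162a² + 108a²b − 42ab² + 42b² + 28b³)(3b − 1 − 6a)    [distributive law]
= (144ab − 36b + 18b² + 270a² − 108a − 72a²b + 78ab² − 162a³ + 28b³)(3b − 1 − 6a)    [combine like terms]
= 432ab² − 144ab − 864a²b − 108b² + 36b + 216ab + 54b³ − 18b² − 108ab² + 810a²b − 270a² − 1620a³ − 324ab + 108a + 648a² − 216a²b² + 72a²b + 432a³b + 234ab³ − 78ab² − 468a²b² − 486a³b + 162a³ + 972a⁴ + 84b⁴ − 28b³ − 168ab³    [distributive law]
= 246ab² − 252ab + 18a²b − 126b² + 36b + 26b³ + 378a² − 1458a³ + 108a − 684a²b² − 54a³b + 66ab³ + 972a⁴ + 84b⁴    [combine like terms]

246ab² − 252ab + 18a²b − 126b² + 36b + 26b³ + 378a² − 1458a³ + 108a − 684a²b² − 54a³b + 66ab³ + 972a⁴ + 84b⁴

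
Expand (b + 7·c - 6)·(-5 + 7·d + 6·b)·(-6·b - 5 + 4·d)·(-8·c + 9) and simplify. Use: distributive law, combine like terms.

-3996·b^2·c + 1944·b^2 - 200·b·c + 225·b - 1558·b·c·d + 477·b·d + 144·b^2·c·d - 162·b^2·d - 224·b·c·d^2 + 252·b·d^2 + 288·b^3·c - 324·b^3 - 1400·c^2 + 2775·c + 3080·c^2·d - 6105·c·d + 1008·b·c^2·d - 1568·c^2·d^2 + 3108·c·d^2 + 2016·b^2·c^2 - 1350 + 2970·d - 1512·d^2

(b + 7·c - 6)·(-5 + 7·d + 6·b)·(-6·b - 5 + 4·d)·(-8·c + 9)
= (-5·b + 7·b·d + 6·b^2 - 35·c + 49·c·d + 42·b·c + 30 - 42·d - 36·b)·(-6·b - 5 + 4·d)·(-8·c + 9)    [distributive law]
= (-41·b + 7·b·d + 6·b^2 - 35·c + 49·c·d + 42·b·c + 30 - 42·d)·(-6·b - 5 + 4·d)·(-8·c + 9)    [combine like terms]
= (246·b^2 + 205·b - 164·b·d - 42·b^2·d - 35·b·d + 28·b·d^2 - 36·b^3 - 30·b^2 + 24·b^2·d + 210·b·c + 175·c - 140·c·d - 294·b·c·d - 245·c·d + 196·c·d^2 - 252·b^2·c - 210·b·c + 168·b·c·d - 180·b - 150 + 120·d + 252·b·d + 210·d - 168·d^2)·(-8·c + 9)    [distributive law]
= (216·b^2 + 25·b + 53·b·d - 18·b^2·d + 28·b·d^2 - 36·b^3 + 175·c - 385·c·d - 126·b·c·d + 196·c·d^2 - 252·b^2·c - 150 + 330·d - 168·d^2)·(-8·c + 9)    [combine like terms]
= -1728·b^2·c + 1944·b^2 - 200·b·c + 225·b - 424·b·c·d + 477·b·d + 144·b^2·c·d - 162·b^2·d - 224·b·c·d^2 + 252·b·d^2 + 288·b^3·c - 324·b^3 - 1400·c^2 + 1575·c + 3080·c^2·d - 3465·c·d + 1008·b·c^2·d - 1134·b·c·d - 1568·c^2·d^2 + 1764·c·d^2 + 2016·b^2·c^2 - 2268·b^2·c + 1200·c - 1350 - 2640·c·d + 2970·d + 1344·c·d^2 - 1512·d^2    [distributive law]
= -3996·b^2·c + 1944·b^2 - 200·b·c + 225·b - 1558·b·c·d + 477·b·d + 144·b^2·c·d - 162·b^2·d - 224·b·c·d^2 + 252·b·d^2 + 288·b^3·c - 324·b^3 - 1400·c^2 + 2775·c + 3080·c^2·d - 6105·c·d + 1008·b·c^2·d - 1568·c^2·d^2 + 3108·c·d^2 + 2016·b^2·c^2 - 1350 + 2970·d - 1512·d^2    [combine like terms]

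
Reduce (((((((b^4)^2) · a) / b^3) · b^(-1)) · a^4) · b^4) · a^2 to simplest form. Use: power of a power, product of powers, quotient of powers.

a^7b^8

(((((((b^4)^2) · a) / b^3) · b^(-1)) · a^4) · b^4) · a^2
= (((((b^8 · a) / b^3) · b^(-1)) · a^4) · b^4) · a^2    [power of a power]
= a^7b^8    [quotient of powers; product of powers]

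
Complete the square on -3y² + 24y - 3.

-3(y - 4)² + 45

-3y² + 24y - 3
= -3(y² - 8y) - 3    [factor out -3 from the y-terms]
= -3(y² - 8y + 16 - 16) - 3    [add and subtract 16 inside the bracket]
= -3(y - 4)² + 48 - 3    [perfect-square identity]
= -3(y - 4)² + 45    [combine constants]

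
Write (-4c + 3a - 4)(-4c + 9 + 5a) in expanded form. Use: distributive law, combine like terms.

(-4c + 3a - 4)(-4c + 9 + 5a)
= 16c² - 36c - 20ac - 12ac + 27a + 15a² + 16c - 36 - 20a    [distributive law]
= 16c² - 20c - 32ac + 7a + 15a² - 36    [combine like terms]

16c² - 20c - 32ac + 7a + 15a² - 36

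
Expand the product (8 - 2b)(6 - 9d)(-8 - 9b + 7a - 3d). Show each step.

-384 - 336b + 336a + 432d + 540bd - 504ad + 216d^2 + 108b^2 - 84ab - 162b^2d + 126abd - 54bd^2

(8 - 2b)(6 - 9d)(-8 - 9b + 7a - 3d)
= (48 - 72d - 12b + 18bd)(-8 - 9b + 7a - 3d)    [distributive law]
= -384 - 432b + 336a - 144d + 576d + 648bd - 504ad + 216d^2 + 96b + 108b^2 - 84ab + 36bd - 144bd - 162b^2d + 126abd - 54bd^2    [distributive law]
= -384 - 336b + 336a + 432d + 540bd - 504ad + 216d^2 + 108b^2 - 84ab - 162b^2d + 126abd - 54bd^2    [combine like terms]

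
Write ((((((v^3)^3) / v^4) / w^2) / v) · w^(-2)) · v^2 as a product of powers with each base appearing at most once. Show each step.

((((((v^3)^3) / v^4) / w^2) / v) · w^(-2)) · v^2
= (((((v^9) / v^4) / w^2) / v) · w^(-2)) · v^2    [power of a power]
= (((v^5 / w^2) / v) · w^(-2)) · v^2    [quotient of powers]
= v^6w^(-4)    [quotient of powers; product of powers]

v^6w^(-4)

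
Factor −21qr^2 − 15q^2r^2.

3qr^2(−7 − 5q)

−21qr^2 − 15q^2r^2
= 3(−7qr^2 − 5q^2r^2)    [factor out 3]
= 3qr^2(−7 − 5q)    [factor out qr^2]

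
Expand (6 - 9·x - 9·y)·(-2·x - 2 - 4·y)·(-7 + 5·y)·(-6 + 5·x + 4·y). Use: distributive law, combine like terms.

672·x + 546·x^2 + 1830·x·y - 2784·x^2·y - 4422·x·y^2 - 504 + 444·y + 1620·y^2 - 2208·y^3 - 630·x^3 + 450·x^3·y + 1710·x^2·y^2 + 1980·x·y^3 + 720·y^4

(6 - 9·x - 9·y)·(-2·x - 2 - 4·y)·(-7 + 5·y)·(-6 + 5·x + 4·y)
= (-12·x - 12 - 24·y + 18·x^2 + 18·x + 36·x·y + 18·x·y + 18·y + 36·y^2)·(-7 + 5·y)·(-6 + 5·x + 4·y)    [distributive law]
= (6·x - 12 - 6·y + 18·x^2 + 54·x·y + 36·y^2)·(-7 + 5·y)·(-6 + 5·x + 4·y)    [combine like terms]
= (-42·x + 30·x·y + 84 - 60·y + 42·y - 30·y^2 - 126·x^2 + 90·x^2·y - 378·x·y + 270·x·y^2 - 252·y^2 + 180·y^3)·(-6 + 5·x + 4·y)    [distributive law]
= (-42·x - 348·x·y + 84 - 18·y - 282·y^2 - 126·x^2 + 90·x^2·y + 270·x·y^2 + 180·y^3)·(-6 + 5·x + 4·y)    [combine like terms]
= 252·x - 210·x^2 - 168·x·y + 2088·x·y - 1740·x^2·y - 1392·x·y^2 - 504 + 420·x + 336·y + 108·y - 90·x·y - 72·y^2 + 1692·y^2 - 1410·x·y^2 - 1128·y^3 + 756·x^2 - 630·x^3 - 504·x^2·y - 540·x^2·y + 450·x^3·y + 360·x^2·y^2 - 1620·x·y^2 + 1350·x^2·y^2 + 1080·x·y^3 - 1080·y^3 + 900·x·y^3 + 720·y^4    [distributive law]
= 672·x + 546·x^2 + 1830·x·y - 2784·x^2·y - 4422·x·y^2 - 504 + 444·y + 1620·y^2 - 2208·y^3 - 630·x^3 + 450·x^3·y + 1710·x^2·y^2 + 1980·x·y^3 + 720·y^4    [combine like terms]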